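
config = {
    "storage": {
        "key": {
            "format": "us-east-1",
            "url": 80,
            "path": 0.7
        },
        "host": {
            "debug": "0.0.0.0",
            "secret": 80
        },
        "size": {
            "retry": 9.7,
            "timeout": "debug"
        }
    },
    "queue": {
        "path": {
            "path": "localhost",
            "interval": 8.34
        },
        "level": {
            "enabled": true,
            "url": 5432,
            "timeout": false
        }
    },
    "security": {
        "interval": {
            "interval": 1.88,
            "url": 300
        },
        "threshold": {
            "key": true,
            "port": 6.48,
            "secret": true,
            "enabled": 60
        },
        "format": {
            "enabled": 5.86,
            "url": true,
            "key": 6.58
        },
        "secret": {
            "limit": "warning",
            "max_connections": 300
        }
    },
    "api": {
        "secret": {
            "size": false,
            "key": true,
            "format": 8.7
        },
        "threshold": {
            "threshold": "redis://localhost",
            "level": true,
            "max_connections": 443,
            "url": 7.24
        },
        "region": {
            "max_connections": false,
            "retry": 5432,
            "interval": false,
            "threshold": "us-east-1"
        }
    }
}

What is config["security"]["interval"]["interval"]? 1.88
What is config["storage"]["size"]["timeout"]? "debug"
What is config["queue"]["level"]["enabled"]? True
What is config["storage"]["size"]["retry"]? 9.7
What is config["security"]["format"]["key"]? 6.58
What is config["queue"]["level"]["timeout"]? False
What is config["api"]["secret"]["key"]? True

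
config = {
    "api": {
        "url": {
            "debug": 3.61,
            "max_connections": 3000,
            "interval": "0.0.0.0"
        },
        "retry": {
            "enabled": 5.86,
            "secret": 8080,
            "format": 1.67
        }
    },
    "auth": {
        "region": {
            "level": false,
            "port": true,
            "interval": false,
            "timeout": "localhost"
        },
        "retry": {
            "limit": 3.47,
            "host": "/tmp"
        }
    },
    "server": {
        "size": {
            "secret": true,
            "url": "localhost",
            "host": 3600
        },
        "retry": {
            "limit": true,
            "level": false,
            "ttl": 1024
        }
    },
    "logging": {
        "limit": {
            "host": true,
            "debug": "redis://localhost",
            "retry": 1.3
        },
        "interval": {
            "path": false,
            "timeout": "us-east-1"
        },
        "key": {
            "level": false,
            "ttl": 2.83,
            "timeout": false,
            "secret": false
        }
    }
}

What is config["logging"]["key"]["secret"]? False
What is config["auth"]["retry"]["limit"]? 3.47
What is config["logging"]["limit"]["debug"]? "redis://localhost"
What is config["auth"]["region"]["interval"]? False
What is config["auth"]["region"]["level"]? False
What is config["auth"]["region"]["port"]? True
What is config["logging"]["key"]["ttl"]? 2.83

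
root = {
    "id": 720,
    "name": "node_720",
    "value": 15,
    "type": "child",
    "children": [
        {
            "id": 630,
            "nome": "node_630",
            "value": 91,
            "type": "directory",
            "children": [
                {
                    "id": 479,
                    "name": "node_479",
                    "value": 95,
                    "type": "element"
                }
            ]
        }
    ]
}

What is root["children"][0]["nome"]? "node_630"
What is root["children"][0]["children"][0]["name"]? "node_479"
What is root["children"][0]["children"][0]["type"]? "element"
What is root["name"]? "node_720"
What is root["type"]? "child"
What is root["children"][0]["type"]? "directory"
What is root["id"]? 720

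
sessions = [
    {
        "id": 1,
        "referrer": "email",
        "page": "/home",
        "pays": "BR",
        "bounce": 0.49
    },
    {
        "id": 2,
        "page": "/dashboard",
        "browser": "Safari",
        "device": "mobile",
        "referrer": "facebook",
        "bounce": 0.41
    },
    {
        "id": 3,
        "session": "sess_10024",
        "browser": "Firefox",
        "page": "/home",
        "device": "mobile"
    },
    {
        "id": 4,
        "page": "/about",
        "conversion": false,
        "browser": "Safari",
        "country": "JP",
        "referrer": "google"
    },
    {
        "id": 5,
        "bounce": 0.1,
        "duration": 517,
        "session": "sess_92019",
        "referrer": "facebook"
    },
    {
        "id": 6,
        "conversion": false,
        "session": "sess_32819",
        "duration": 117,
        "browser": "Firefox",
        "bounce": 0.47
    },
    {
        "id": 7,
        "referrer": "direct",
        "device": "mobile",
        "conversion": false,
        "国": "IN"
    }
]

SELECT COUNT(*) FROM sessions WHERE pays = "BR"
1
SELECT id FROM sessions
[1, 2, 3, 4, 5, 6, 7]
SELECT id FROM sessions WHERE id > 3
[4, 5, 6, 7]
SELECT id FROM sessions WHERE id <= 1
[1]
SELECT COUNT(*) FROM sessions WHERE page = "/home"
2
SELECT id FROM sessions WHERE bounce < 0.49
[2, 5, 6]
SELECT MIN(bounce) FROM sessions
0.1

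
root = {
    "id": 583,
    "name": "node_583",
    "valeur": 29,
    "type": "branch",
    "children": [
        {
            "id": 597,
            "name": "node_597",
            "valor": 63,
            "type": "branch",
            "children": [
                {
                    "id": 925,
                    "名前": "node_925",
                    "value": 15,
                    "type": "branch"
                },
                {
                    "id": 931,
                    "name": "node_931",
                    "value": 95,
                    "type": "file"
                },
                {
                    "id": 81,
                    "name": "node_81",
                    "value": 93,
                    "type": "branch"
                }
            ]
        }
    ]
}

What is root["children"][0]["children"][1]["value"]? 95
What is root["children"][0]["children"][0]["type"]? "branch"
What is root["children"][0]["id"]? 597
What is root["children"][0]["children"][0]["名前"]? "node_925"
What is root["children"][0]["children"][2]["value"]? 93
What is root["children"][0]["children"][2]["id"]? 81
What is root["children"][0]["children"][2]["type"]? "branch"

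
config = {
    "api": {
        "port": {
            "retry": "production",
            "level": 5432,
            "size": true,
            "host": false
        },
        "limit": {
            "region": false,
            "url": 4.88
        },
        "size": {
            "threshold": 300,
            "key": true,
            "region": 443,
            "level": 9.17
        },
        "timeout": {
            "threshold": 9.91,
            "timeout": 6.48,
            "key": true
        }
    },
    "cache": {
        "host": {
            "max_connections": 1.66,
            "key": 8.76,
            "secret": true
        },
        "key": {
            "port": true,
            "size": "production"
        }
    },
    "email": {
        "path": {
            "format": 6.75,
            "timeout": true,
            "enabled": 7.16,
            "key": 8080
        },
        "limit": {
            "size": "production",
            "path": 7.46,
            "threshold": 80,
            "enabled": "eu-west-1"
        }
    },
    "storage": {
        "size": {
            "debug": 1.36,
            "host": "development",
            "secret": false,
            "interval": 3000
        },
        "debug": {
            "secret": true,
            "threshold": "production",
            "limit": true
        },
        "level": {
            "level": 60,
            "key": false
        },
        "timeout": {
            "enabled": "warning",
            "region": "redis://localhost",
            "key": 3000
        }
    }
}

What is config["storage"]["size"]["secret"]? False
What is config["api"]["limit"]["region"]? False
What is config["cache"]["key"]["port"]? True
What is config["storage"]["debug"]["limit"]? True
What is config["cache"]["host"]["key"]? 8.76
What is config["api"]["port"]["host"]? False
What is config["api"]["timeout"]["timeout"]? 6.48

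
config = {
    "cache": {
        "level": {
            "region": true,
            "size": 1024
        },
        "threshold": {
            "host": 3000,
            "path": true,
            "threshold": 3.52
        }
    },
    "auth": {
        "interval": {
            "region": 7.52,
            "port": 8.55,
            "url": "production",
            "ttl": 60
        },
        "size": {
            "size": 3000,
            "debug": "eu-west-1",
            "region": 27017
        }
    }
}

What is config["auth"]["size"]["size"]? 3000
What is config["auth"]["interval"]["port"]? 8.55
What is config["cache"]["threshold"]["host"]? 3000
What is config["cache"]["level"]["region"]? True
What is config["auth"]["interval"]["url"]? "production"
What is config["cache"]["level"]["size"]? 1024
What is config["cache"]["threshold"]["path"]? True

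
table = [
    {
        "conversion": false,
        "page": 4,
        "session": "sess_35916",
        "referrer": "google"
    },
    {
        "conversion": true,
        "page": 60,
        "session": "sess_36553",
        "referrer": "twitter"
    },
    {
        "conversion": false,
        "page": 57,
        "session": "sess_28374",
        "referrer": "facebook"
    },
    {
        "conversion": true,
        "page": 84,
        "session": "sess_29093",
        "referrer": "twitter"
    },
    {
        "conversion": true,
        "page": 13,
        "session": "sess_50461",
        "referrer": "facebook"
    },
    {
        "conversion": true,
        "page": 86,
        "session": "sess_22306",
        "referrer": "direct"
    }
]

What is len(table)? 6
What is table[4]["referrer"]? "facebook"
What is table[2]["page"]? 57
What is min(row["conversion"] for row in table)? False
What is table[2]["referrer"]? "facebook"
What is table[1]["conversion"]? True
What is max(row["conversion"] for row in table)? True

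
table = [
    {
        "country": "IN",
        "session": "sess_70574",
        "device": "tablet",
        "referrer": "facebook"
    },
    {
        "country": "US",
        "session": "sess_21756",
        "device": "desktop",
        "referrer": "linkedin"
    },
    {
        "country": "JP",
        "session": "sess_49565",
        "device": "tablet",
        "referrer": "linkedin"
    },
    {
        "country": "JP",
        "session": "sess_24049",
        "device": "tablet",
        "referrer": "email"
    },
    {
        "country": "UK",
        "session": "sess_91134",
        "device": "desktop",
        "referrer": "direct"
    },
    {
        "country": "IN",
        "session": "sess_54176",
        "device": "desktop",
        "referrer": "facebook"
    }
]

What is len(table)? 6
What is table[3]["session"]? "sess_24049"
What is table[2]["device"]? "tablet"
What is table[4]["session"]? "sess_91134"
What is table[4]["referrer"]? "direct"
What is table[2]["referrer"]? "linkedin"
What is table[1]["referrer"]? "linkedin"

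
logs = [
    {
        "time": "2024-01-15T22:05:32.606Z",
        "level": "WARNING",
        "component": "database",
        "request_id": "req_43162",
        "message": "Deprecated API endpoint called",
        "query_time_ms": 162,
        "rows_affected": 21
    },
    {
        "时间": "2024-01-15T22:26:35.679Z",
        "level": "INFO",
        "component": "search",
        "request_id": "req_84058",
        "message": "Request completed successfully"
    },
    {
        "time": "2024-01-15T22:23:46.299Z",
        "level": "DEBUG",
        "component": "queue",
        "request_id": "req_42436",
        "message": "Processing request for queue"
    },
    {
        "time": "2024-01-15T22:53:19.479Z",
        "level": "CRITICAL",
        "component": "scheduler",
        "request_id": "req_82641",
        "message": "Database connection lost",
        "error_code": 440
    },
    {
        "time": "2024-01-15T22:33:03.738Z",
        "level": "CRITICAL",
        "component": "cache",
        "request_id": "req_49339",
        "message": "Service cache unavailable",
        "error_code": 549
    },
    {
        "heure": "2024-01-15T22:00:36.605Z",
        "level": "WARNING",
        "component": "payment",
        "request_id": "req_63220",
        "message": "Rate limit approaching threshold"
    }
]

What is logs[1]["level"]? "INFO"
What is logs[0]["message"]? "Deprecated API endpoint called"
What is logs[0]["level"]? "WARNING"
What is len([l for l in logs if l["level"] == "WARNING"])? 2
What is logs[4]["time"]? "2024-01-15T22:33:03.738Z"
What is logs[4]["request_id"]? "req_49339"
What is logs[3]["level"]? "CRITICAL"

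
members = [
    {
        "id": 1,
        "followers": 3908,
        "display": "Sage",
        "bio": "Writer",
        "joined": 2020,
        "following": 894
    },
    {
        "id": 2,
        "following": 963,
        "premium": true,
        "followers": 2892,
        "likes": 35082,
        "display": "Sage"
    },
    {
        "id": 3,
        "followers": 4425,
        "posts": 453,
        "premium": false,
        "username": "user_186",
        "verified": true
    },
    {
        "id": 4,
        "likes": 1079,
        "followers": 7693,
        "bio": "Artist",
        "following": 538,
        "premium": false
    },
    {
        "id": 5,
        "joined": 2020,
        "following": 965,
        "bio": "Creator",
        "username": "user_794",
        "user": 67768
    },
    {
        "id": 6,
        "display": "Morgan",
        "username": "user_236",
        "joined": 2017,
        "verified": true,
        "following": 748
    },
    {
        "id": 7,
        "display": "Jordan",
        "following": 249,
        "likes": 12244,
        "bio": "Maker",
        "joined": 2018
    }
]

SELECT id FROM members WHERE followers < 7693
[1, 2, 3]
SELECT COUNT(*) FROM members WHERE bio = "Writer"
1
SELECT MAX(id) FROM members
7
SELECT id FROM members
[1, 2, 3, 4, 5, 6, 7]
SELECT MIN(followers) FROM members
2892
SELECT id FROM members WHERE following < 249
[]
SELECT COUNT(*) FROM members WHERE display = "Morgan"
1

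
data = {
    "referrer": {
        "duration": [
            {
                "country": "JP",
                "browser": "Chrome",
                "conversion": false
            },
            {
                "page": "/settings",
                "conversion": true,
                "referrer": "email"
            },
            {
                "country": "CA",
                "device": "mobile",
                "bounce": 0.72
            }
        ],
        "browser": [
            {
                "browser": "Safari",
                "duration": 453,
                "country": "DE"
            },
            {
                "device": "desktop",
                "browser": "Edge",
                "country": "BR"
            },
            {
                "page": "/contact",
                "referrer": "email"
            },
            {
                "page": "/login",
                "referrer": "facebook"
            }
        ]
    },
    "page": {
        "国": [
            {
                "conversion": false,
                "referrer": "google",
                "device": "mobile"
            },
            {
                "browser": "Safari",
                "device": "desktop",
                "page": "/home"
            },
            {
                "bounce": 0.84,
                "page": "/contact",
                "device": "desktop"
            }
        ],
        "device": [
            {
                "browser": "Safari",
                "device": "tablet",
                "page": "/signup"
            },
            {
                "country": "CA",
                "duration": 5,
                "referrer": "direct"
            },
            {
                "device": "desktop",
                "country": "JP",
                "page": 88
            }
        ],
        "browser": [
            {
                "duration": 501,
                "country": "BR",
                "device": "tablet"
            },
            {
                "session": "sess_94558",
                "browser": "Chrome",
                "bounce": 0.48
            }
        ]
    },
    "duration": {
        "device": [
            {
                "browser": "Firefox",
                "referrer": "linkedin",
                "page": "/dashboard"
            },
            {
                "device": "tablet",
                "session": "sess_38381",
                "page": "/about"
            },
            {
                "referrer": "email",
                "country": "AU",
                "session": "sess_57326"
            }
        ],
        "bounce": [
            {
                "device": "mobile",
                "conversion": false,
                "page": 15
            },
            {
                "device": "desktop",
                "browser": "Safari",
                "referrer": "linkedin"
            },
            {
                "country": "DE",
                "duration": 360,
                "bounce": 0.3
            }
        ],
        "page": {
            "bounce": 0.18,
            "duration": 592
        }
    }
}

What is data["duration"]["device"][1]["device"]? "tablet"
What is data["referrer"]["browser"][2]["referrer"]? "email"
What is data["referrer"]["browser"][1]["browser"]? "Edge"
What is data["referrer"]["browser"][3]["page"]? "/login"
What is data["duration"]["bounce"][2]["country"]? "DE"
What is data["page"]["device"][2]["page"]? 88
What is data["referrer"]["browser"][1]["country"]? "BR"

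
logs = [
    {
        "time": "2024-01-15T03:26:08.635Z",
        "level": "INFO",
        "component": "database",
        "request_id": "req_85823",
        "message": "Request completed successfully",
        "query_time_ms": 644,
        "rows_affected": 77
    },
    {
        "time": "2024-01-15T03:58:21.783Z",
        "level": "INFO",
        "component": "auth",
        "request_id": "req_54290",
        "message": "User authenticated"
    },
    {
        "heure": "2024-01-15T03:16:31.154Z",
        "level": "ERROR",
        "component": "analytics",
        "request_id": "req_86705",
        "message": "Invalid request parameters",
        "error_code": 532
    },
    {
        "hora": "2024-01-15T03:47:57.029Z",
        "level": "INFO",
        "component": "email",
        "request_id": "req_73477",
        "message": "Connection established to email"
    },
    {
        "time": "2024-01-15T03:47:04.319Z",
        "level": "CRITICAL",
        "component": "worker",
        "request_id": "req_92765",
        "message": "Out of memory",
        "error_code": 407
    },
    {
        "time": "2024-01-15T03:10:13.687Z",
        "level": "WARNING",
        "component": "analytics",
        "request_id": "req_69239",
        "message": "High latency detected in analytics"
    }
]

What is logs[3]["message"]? "Connection established to email"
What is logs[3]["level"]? "INFO"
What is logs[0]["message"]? "Request completed successfully"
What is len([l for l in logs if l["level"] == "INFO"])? 3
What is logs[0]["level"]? "INFO"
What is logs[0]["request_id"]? "req_85823"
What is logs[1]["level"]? "INFO"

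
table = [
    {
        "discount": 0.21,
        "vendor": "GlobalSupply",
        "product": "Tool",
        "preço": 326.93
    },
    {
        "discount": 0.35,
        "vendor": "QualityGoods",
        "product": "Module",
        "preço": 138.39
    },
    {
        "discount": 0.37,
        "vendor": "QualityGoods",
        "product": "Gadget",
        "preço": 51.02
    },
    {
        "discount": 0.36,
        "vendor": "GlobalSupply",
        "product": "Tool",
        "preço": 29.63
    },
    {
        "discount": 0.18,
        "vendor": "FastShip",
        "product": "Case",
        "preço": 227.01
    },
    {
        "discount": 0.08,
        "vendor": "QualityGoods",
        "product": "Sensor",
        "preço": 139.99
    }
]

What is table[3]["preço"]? 29.63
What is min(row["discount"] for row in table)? 0.08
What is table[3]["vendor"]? "GlobalSupply"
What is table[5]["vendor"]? "QualityGoods"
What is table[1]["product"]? "Module"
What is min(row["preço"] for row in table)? 29.63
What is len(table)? 6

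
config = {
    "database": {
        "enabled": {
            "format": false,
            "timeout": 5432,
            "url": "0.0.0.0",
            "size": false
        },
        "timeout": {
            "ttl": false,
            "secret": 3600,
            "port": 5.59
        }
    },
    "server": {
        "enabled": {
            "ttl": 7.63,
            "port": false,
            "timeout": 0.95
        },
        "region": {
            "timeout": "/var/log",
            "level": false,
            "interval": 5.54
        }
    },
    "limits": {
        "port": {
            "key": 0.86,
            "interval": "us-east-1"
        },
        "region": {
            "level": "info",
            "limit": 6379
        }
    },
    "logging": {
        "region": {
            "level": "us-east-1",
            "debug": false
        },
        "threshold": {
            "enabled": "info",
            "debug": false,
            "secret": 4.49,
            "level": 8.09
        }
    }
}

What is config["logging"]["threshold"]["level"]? 8.09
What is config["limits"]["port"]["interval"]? "us-east-1"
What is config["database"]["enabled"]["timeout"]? 5432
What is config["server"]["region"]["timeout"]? "/var/log"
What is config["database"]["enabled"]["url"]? "0.0.0.0"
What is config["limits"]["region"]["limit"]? 6379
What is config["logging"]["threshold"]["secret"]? 4.49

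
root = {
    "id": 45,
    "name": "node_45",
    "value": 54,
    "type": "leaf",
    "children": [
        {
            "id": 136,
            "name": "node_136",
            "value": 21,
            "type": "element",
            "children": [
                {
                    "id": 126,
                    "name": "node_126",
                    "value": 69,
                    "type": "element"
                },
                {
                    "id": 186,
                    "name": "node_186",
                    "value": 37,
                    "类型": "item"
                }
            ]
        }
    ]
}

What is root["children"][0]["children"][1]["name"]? "node_186"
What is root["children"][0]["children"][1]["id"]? 186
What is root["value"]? 54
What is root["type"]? "leaf"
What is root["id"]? 45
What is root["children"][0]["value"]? 21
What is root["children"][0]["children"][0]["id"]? 126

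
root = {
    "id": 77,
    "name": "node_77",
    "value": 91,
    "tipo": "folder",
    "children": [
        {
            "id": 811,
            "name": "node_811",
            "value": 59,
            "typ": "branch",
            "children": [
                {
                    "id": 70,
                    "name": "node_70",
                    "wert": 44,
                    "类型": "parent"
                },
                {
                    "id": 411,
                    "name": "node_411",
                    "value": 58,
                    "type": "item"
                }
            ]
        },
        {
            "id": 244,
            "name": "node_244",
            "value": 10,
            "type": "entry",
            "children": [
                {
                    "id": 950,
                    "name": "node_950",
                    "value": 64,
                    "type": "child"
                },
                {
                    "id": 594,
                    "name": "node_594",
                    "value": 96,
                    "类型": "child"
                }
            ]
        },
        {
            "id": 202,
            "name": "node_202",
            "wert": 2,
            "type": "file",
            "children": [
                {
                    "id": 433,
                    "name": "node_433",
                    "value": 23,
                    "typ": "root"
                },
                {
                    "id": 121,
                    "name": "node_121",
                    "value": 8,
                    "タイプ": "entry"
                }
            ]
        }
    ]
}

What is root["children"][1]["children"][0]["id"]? 950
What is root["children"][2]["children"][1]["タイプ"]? "entry"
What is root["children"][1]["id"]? 244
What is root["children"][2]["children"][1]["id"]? 121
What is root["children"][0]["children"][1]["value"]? 58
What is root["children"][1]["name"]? "node_244"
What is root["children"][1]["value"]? 10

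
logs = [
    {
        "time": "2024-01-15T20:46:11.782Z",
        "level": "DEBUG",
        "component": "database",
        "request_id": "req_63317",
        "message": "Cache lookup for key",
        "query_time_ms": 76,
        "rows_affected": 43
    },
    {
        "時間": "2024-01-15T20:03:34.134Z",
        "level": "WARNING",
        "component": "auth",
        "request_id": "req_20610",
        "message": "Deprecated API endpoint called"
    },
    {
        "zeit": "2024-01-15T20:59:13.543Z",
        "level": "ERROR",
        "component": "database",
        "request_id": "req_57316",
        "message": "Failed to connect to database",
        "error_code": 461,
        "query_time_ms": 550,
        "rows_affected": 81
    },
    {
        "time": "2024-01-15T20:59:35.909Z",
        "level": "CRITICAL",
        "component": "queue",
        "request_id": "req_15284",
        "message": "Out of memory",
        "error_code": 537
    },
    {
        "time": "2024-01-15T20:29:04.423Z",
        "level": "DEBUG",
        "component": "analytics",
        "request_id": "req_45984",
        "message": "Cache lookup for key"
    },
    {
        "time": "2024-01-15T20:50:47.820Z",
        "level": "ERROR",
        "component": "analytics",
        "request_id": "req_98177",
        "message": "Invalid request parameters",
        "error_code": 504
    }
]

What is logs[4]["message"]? "Cache lookup for key"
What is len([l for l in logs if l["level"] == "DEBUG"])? 2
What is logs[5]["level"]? "ERROR"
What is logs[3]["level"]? "CRITICAL"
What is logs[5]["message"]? "Invalid request parameters"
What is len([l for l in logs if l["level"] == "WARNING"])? 1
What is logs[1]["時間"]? "2024-01-15T20:03:34.134Z"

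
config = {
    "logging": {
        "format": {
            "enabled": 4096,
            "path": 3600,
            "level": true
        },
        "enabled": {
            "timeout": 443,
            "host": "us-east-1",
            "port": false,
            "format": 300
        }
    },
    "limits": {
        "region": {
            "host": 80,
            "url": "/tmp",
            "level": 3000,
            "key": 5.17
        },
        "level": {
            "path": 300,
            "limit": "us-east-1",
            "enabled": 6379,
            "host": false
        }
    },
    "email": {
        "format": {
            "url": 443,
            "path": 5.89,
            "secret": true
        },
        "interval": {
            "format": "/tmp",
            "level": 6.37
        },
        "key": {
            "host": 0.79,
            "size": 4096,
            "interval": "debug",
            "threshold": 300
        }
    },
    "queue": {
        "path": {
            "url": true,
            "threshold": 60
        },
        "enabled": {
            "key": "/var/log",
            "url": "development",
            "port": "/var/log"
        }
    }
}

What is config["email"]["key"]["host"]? 0.79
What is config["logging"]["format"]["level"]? True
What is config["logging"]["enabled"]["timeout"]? 443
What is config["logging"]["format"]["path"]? 3600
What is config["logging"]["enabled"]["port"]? False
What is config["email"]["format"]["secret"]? True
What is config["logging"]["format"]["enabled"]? 4096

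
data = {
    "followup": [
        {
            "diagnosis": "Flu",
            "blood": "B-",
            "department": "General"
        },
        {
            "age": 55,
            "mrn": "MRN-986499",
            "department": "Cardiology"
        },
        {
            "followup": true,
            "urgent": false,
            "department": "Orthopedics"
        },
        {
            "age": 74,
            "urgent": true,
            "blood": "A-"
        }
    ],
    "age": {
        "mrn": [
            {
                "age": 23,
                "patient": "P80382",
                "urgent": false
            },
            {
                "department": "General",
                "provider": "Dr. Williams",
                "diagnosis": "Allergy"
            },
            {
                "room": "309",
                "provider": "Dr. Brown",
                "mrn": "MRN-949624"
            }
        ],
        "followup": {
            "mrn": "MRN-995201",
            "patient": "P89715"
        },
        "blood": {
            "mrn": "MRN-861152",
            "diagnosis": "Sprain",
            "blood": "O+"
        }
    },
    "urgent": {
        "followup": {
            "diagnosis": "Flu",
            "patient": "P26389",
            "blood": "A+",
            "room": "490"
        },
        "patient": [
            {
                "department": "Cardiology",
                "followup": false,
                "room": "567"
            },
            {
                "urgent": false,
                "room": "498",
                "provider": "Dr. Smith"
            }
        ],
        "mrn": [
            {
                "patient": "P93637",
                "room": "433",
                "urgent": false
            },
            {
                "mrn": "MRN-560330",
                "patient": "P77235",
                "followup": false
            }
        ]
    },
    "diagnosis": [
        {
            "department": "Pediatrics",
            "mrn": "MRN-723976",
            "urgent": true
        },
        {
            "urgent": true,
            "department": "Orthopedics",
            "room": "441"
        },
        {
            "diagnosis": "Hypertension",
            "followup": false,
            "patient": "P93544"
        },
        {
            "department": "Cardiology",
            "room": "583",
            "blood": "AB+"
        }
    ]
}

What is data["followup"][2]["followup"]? True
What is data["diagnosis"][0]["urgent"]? True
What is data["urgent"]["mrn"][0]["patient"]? "P93637"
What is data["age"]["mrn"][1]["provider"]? "Dr. Williams"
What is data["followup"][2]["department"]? "Orthopedics"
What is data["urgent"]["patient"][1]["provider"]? "Dr. Smith"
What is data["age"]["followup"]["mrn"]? "MRN-995201"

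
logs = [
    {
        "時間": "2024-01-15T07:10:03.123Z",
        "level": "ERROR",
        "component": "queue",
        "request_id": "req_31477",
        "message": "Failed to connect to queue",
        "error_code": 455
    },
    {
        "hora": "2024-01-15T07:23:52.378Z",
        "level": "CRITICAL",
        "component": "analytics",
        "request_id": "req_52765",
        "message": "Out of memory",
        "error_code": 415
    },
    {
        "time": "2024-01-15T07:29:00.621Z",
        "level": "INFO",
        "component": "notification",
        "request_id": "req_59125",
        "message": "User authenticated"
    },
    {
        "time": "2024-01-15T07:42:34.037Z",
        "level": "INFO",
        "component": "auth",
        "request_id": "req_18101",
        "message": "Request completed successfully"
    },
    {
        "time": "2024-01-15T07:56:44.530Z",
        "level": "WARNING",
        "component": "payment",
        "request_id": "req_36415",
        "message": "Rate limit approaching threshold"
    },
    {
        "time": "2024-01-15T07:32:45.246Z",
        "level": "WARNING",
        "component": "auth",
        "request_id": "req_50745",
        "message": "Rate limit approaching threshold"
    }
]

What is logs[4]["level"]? "WARNING"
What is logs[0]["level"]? "ERROR"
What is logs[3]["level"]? "INFO"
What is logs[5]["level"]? "WARNING"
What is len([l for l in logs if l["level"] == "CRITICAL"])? 1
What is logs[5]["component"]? "auth"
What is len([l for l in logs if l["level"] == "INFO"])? 2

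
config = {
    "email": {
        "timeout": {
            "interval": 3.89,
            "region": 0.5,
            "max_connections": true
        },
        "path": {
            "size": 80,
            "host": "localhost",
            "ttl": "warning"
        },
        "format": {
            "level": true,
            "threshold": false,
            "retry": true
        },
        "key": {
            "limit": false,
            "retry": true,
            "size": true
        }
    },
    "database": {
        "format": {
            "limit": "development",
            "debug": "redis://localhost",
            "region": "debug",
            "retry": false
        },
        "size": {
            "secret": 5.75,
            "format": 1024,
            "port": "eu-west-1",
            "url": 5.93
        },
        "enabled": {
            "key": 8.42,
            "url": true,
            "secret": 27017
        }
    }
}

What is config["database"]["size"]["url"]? 5.93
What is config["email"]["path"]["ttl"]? "warning"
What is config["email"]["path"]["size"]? 80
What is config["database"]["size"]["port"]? "eu-west-1"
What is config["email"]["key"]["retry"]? True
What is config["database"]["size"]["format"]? 1024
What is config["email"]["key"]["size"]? True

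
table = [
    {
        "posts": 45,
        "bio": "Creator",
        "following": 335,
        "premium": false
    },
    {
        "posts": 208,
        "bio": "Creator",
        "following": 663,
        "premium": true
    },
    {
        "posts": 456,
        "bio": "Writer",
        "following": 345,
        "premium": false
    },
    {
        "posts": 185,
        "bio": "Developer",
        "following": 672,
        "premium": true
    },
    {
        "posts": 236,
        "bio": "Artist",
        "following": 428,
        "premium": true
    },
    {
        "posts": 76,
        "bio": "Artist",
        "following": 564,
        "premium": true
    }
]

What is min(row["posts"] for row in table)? 45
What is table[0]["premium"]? False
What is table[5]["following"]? 564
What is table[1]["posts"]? 208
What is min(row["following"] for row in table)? 335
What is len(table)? 6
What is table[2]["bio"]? "Writer"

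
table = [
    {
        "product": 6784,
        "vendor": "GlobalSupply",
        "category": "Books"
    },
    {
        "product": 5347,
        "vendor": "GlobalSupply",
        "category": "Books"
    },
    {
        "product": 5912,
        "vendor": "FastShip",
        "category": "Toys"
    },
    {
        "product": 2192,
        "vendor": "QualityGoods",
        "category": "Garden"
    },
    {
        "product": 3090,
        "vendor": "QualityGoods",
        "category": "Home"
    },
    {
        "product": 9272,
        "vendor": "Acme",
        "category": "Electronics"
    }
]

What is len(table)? 6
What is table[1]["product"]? 5347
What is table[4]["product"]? 3090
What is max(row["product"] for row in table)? 9272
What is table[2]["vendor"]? "FastShip"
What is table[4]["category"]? "Home"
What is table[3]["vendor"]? "QualityGoods"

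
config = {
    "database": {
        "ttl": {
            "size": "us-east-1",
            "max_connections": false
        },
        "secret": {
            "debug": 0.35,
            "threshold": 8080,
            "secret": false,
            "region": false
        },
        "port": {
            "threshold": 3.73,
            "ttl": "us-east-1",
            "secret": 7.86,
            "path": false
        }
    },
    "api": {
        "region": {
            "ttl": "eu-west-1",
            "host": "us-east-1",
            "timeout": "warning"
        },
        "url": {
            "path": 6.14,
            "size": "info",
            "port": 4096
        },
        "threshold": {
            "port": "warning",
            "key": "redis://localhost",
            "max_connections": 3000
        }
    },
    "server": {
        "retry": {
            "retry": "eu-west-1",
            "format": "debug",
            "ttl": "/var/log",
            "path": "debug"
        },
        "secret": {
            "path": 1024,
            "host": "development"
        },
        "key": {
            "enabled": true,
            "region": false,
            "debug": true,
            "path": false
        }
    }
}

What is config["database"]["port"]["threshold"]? 3.73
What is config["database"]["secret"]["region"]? False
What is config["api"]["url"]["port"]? 4096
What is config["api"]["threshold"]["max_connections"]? 3000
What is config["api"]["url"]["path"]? 6.14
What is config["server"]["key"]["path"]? False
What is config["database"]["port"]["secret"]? 7.86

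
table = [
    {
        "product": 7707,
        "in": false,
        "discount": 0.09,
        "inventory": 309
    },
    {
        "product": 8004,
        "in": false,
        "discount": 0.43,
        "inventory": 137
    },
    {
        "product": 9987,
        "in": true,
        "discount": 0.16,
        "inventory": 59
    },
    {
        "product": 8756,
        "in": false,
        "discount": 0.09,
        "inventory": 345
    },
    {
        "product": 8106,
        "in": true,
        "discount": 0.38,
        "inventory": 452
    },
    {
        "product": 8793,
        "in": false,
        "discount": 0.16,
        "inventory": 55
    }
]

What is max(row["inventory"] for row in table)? 452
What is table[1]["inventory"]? 137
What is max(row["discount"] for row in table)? 0.43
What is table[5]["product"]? 8793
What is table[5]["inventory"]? 55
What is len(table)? 6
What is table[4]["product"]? 8106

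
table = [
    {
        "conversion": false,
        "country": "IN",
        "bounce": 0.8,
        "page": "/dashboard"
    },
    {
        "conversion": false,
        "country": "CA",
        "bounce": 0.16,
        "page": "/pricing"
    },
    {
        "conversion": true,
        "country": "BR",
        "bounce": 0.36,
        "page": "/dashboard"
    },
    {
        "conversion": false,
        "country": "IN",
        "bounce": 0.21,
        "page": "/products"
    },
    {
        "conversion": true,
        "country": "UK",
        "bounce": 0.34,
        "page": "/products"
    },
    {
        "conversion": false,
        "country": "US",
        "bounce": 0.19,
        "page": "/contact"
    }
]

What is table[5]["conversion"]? False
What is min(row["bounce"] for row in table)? 0.16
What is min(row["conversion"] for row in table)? False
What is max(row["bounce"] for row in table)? 0.8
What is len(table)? 6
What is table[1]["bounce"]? 0.16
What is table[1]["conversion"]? False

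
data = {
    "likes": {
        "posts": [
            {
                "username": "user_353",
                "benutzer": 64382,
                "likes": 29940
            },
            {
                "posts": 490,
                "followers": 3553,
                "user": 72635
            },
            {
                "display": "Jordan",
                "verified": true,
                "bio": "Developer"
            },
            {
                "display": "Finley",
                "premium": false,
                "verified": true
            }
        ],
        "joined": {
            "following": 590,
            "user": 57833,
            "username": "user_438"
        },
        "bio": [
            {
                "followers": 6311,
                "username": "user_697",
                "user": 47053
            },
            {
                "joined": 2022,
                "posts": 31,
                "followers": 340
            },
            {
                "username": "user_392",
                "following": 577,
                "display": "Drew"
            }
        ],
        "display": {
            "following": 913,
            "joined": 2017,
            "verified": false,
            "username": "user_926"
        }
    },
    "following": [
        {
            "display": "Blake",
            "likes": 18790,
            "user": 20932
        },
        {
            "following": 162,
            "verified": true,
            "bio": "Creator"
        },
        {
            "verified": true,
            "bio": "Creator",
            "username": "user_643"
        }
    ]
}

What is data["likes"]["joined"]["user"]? 57833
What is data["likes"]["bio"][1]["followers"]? 340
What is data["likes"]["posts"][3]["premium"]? False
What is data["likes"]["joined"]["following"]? 590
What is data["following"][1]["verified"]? True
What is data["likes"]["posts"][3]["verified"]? True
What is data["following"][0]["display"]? "Blake"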